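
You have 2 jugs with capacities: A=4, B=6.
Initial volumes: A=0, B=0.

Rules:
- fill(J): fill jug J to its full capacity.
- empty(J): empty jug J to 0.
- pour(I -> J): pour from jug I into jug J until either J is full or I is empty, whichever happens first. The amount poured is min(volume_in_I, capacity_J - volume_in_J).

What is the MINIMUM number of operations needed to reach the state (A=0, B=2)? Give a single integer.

Answer: 3

Derivation:
BFS from (A=0, B=0). One shortest path:
  1. fill(B) -> (A=0 B=6)
  2. pour(B -> A) -> (A=4 B=2)
  3. empty(A) -> (A=0 B=2)
Reached target in 3 moves.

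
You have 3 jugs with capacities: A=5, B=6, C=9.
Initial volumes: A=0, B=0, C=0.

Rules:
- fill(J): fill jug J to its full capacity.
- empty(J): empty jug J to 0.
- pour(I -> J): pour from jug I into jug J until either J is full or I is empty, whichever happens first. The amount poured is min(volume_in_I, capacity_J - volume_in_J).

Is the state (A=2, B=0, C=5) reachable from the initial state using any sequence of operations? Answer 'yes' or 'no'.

BFS from (A=0, B=0, C=0):
  1. fill(A) -> (A=5 B=0 C=0)
  2. fill(B) -> (A=5 B=6 C=0)
  3. pour(A -> C) -> (A=0 B=6 C=5)
  4. fill(A) -> (A=5 B=6 C=5)
  5. pour(B -> C) -> (A=5 B=2 C=9)
  6. empty(C) -> (A=5 B=2 C=0)
  7. pour(A -> C) -> (A=0 B=2 C=5)
  8. pour(B -> A) -> (A=2 B=0 C=5)
Target reached → yes.

Answer: yes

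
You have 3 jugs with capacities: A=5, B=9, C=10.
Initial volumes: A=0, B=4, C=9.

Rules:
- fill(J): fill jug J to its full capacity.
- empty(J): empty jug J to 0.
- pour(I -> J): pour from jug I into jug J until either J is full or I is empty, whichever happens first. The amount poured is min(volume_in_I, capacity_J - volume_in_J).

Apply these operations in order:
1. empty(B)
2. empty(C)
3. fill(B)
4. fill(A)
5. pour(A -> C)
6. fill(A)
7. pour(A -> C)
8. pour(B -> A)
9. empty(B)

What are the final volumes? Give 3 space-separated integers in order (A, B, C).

Step 1: empty(B) -> (A=0 B=0 C=9)
Step 2: empty(C) -> (A=0 B=0 C=0)
Step 3: fill(B) -> (A=0 B=9 C=0)
Step 4: fill(A) -> (A=5 B=9 C=0)
Step 5: pour(A -> C) -> (A=0 B=9 C=5)
Step 6: fill(A) -> (A=5 B=9 C=5)
Step 7: pour(A -> C) -> (A=0 B=9 C=10)
Step 8: pour(B -> A) -> (A=5 B=4 C=10)
Step 9: empty(B) -> (A=5 B=0 C=10)

Answer: 5 0 10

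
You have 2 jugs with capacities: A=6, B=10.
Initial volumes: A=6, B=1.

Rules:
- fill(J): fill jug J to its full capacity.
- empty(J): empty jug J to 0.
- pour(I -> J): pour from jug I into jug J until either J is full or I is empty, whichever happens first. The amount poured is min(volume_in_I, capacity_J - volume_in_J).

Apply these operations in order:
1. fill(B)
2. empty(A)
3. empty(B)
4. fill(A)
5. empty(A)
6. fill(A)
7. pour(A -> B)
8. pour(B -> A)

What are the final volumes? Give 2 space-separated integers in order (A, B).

Step 1: fill(B) -> (A=6 B=10)
Step 2: empty(A) -> (A=0 B=10)
Step 3: empty(B) -> (A=0 B=0)
Step 4: fill(A) -> (A=6 B=0)
Step 5: empty(A) -> (A=0 B=0)
Step 6: fill(A) -> (A=6 B=0)
Step 7: pour(A -> B) -> (A=0 B=6)
Step 8: pour(B -> A) -> (A=6 B=0)

Answer: 6 0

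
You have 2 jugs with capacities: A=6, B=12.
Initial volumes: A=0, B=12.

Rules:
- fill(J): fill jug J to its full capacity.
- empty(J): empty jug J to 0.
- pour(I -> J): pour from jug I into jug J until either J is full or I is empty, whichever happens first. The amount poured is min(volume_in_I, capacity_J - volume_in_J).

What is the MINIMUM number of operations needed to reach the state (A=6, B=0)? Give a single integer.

Answer: 2

Derivation:
BFS from (A=0, B=12). One shortest path:
  1. fill(A) -> (A=6 B=12)
  2. empty(B) -> (A=6 B=0)
Reached target in 2 moves.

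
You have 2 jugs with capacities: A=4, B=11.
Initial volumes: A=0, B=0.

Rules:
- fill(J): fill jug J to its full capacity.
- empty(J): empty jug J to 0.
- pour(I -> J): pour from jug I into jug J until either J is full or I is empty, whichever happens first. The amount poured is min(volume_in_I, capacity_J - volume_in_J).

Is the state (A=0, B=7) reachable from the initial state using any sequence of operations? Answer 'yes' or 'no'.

Answer: yes

Derivation:
BFS from (A=0, B=0):
  1. fill(B) -> (A=0 B=11)
  2. pour(B -> A) -> (A=4 B=7)
  3. empty(A) -> (A=0 B=7)
Target reached → yes.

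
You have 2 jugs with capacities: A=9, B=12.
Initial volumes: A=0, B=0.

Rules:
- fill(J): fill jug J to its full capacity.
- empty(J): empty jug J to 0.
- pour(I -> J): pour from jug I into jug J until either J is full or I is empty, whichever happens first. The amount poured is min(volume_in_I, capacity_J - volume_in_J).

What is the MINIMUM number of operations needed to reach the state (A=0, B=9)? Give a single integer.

BFS from (A=0, B=0). One shortest path:
  1. fill(A) -> (A=9 B=0)
  2. pour(A -> B) -> (A=0 B=9)
Reached target in 2 moves.

Answer: 2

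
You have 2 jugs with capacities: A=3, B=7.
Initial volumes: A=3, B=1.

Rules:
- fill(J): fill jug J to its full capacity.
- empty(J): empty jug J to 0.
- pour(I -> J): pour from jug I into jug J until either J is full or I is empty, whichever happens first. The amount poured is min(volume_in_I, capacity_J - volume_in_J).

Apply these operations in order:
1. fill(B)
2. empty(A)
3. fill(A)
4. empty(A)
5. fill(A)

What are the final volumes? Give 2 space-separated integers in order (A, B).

Step 1: fill(B) -> (A=3 B=7)
Step 2: empty(A) -> (A=0 B=7)
Step 3: fill(A) -> (A=3 B=7)
Step 4: empty(A) -> (A=0 B=7)
Step 5: fill(A) -> (A=3 B=7)

Answer: 3 7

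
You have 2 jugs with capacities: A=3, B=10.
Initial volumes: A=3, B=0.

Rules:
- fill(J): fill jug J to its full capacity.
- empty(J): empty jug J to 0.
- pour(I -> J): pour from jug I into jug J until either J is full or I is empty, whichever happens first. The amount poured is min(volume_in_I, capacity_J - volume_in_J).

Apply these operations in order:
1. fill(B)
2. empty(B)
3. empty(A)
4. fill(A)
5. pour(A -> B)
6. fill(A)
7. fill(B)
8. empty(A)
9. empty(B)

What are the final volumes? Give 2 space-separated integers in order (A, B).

Step 1: fill(B) -> (A=3 B=10)
Step 2: empty(B) -> (A=3 B=0)
Step 3: empty(A) -> (A=0 B=0)
Step 4: fill(A) -> (A=3 B=0)
Step 5: pour(A -> B) -> (A=0 B=3)
Step 6: fill(A) -> (A=3 B=3)
Step 7: fill(B) -> (A=3 B=10)
Step 8: empty(A) -> (A=0 B=10)
Step 9: empty(B) -> (A=0 B=0)

Answer: 0 0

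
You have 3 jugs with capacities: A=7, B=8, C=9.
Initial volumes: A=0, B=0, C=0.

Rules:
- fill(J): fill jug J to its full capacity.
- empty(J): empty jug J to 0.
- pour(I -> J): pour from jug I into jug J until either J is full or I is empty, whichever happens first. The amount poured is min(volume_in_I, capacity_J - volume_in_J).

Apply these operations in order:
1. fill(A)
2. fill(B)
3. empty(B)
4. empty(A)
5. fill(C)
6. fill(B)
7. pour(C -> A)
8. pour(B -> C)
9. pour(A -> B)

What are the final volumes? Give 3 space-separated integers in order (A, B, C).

Answer: 0 8 9

Derivation:
Step 1: fill(A) -> (A=7 B=0 C=0)
Step 2: fill(B) -> (A=7 B=8 C=0)
Step 3: empty(B) -> (A=7 B=0 C=0)
Step 4: empty(A) -> (A=0 B=0 C=0)
Step 5: fill(C) -> (A=0 B=0 C=9)
Step 6: fill(B) -> (A=0 B=8 C=9)
Step 7: pour(C -> A) -> (A=7 B=8 C=2)
Step 8: pour(B -> C) -> (A=7 B=1 C=9)
Step 9: pour(A -> B) -> (A=0 B=8 C=9)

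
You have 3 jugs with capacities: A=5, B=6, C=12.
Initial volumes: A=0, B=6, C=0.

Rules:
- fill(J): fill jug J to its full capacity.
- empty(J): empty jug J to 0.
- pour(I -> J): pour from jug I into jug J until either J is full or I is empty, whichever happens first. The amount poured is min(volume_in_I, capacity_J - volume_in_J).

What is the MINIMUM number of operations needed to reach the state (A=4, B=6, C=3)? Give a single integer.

Answer: 8

Derivation:
BFS from (A=0, B=6, C=0). One shortest path:
  1. fill(C) -> (A=0 B=6 C=12)
  2. pour(B -> A) -> (A=5 B=1 C=12)
  3. empty(A) -> (A=0 B=1 C=12)
  4. pour(B -> A) -> (A=1 B=0 C=12)
  5. pour(C -> A) -> (A=5 B=0 C=8)
  6. pour(A -> B) -> (A=0 B=5 C=8)
  7. pour(C -> A) -> (A=5 B=5 C=3)
  8. pour(A -> B) -> (A=4 B=6 C=3)
Reached target in 8 moves.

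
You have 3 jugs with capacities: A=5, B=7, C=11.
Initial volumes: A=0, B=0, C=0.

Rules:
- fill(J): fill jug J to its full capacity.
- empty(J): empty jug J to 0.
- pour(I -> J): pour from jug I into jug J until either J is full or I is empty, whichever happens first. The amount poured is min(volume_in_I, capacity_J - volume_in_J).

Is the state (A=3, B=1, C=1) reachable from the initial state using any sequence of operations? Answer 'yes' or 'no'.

Answer: no

Derivation:
BFS explored all 336 reachable states.
Reachable set includes: (0,0,0), (0,0,1), (0,0,2), (0,0,3), (0,0,4), (0,0,5), (0,0,6), (0,0,7), (0,0,8), (0,0,9), (0,0,10), (0,0,11) ...
Target (A=3, B=1, C=1) not in reachable set → no.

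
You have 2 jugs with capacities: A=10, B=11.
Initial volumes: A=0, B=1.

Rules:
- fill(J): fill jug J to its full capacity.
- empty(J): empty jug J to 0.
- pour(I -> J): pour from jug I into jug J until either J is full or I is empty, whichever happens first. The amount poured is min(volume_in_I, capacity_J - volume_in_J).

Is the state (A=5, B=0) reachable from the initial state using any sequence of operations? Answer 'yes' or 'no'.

BFS from (A=0, B=1):
  1. pour(B -> A) -> (A=1 B=0)
  2. fill(B) -> (A=1 B=11)
  3. pour(B -> A) -> (A=10 B=2)
  4. empty(A) -> (A=0 B=2)
  5. pour(B -> A) -> (A=2 B=0)
  6. fill(B) -> (A=2 B=11)
  7. pour(B -> A) -> (A=10 B=3)
  8. empty(A) -> (A=0 B=3)
  9. pour(B -> A) -> (A=3 B=0)
  10. fill(B) -> (A=3 B=11)
  11. pour(B -> A) -> (A=10 B=4)
  12. empty(A) -> (A=0 B=4)
  13. pour(B -> A) -> (A=4 B=0)
  14. fill(B) -> (A=4 B=11)
  15. pour(B -> A) -> (A=10 B=5)
  16. empty(A) -> (A=0 B=5)
  17. pour(B -> A) -> (A=5 B=0)
Target reached → yes.

Answer: yes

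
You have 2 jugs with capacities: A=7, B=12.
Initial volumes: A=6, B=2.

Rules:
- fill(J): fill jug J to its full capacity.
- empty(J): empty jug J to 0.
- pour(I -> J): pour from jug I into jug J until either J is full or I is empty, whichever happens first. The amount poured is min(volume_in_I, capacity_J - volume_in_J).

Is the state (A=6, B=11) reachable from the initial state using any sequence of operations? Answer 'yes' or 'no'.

BFS explored all 39 reachable states.
Reachable set includes: (0,0), (0,1), (0,2), (0,3), (0,4), (0,5), (0,6), (0,7), (0,8), (0,9), (0,10), (0,11) ...
Target (A=6, B=11) not in reachable set → no.

Answer: no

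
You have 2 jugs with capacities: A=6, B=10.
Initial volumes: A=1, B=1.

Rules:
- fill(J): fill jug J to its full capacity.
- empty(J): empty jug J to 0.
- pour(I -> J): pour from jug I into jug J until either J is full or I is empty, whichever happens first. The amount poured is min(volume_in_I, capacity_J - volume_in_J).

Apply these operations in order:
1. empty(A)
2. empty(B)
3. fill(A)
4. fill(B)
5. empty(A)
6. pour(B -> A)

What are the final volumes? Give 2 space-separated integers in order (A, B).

Step 1: empty(A) -> (A=0 B=1)
Step 2: empty(B) -> (A=0 B=0)
Step 3: fill(A) -> (A=6 B=0)
Step 4: fill(B) -> (A=6 B=10)
Step 5: empty(A) -> (A=0 B=10)
Step 6: pour(B -> A) -> (A=6 B=4)

Answer: 6 4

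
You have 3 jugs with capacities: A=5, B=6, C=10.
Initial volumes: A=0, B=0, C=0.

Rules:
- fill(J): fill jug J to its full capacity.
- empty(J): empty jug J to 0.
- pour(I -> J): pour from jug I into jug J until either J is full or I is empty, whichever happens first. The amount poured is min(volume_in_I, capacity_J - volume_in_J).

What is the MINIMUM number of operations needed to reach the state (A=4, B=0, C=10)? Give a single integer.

Answer: 5

Derivation:
BFS from (A=0, B=0, C=0). One shortest path:
  1. fill(C) -> (A=0 B=0 C=10)
  2. pour(C -> B) -> (A=0 B=6 C=4)
  3. empty(B) -> (A=0 B=0 C=4)
  4. pour(C -> A) -> (A=4 B=0 C=0)
  5. fill(C) -> (A=4 B=0 C=10)
Reached target in 5 moves.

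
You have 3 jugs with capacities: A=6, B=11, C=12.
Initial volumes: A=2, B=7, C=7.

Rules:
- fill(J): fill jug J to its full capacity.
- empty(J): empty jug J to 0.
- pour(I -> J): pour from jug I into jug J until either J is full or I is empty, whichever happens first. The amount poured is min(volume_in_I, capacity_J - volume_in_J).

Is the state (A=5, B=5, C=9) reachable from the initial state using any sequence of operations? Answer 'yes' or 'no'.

BFS explored all 543 reachable states.
Reachable set includes: (0,0,0), (0,0,1), (0,0,2), (0,0,3), (0,0,4), (0,0,5), (0,0,6), (0,0,7), (0,0,8), (0,0,9), (0,0,10), (0,0,11) ...
Target (A=5, B=5, C=9) not in reachable set → no.

Answer: no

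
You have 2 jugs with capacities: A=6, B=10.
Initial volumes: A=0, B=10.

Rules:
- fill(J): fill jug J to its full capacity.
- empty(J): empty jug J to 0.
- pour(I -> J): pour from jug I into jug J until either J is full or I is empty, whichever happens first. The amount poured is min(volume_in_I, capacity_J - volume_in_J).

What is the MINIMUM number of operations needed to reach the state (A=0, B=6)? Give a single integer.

BFS from (A=0, B=10). One shortest path:
  1. fill(A) -> (A=6 B=10)
  2. empty(B) -> (A=6 B=0)
  3. pour(A -> B) -> (A=0 B=6)
Reached target in 3 moves.

Answer: 3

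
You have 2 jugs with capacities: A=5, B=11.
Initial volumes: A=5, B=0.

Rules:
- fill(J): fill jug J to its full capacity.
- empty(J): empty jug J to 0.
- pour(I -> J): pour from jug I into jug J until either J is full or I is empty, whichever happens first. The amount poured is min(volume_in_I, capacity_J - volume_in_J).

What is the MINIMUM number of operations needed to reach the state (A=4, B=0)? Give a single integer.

Answer: 6

Derivation:
BFS from (A=5, B=0). One shortest path:
  1. pour(A -> B) -> (A=0 B=5)
  2. fill(A) -> (A=5 B=5)
  3. pour(A -> B) -> (A=0 B=10)
  4. fill(A) -> (A=5 B=10)
  5. pour(A -> B) -> (A=4 B=11)
  6. empty(B) -> (A=4 B=0)
Reached target in 6 moves.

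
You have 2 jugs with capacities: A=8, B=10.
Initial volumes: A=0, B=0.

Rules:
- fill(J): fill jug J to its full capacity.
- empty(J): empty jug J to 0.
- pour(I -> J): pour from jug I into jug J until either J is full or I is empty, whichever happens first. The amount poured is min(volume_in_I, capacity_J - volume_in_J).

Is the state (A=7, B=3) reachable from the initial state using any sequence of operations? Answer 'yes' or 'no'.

Answer: no

Derivation:
BFS explored all 18 reachable states.
Reachable set includes: (0,0), (0,2), (0,4), (0,6), (0,8), (0,10), (2,0), (2,10), (4,0), (4,10), (6,0), (6,10) ...
Target (A=7, B=3) not in reachable set → no.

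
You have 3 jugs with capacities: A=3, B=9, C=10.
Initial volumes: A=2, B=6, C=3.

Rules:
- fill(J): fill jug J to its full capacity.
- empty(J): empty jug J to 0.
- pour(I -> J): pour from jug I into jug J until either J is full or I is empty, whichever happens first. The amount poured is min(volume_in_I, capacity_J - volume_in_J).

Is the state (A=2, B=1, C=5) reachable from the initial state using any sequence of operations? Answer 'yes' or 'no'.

BFS explored all 297 reachable states.
Reachable set includes: (0,0,0), (0,0,1), (0,0,2), (0,0,3), (0,0,4), (0,0,5), (0,0,6), (0,0,7), (0,0,8), (0,0,9), (0,0,10), (0,1,0) ...
Target (A=2, B=1, C=5) not in reachable set → no.

Answer: no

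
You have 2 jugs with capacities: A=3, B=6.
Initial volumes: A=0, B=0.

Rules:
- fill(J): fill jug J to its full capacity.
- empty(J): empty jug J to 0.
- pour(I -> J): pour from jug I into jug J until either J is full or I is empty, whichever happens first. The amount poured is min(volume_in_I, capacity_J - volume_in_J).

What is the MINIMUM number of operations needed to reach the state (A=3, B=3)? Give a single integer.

Answer: 2

Derivation:
BFS from (A=0, B=0). One shortest path:
  1. fill(B) -> (A=0 B=6)
  2. pour(B -> A) -> (A=3 B=3)
Reached target in 2 moves.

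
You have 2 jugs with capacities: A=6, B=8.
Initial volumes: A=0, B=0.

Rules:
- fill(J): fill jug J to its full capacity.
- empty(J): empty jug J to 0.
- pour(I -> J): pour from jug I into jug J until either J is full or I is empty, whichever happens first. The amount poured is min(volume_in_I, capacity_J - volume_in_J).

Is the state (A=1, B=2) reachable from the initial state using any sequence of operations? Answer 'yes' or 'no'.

BFS explored all 14 reachable states.
Reachable set includes: (0,0), (0,2), (0,4), (0,6), (0,8), (2,0), (2,8), (4,0), (4,8), (6,0), (6,2), (6,4) ...
Target (A=1, B=2) not in reachable set → no.

Answer: no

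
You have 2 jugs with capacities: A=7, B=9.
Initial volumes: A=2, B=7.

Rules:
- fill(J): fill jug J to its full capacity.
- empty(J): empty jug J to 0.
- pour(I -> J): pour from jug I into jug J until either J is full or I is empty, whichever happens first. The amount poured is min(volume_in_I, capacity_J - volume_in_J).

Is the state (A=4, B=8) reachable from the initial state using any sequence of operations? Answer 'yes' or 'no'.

BFS explored all 33 reachable states.
Reachable set includes: (0,0), (0,1), (0,2), (0,3), (0,4), (0,5), (0,6), (0,7), (0,8), (0,9), (1,0), (1,9) ...
Target (A=4, B=8) not in reachable set → no.

Answer: no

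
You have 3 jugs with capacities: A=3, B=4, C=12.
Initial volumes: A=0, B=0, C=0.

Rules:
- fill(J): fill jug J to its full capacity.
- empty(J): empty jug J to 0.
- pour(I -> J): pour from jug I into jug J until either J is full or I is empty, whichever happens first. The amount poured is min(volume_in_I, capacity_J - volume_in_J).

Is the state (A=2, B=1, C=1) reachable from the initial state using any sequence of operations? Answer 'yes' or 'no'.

BFS explored all 194 reachable states.
Reachable set includes: (0,0,0), (0,0,1), (0,0,2), (0,0,3), (0,0,4), (0,0,5), (0,0,6), (0,0,7), (0,0,8), (0,0,9), (0,0,10), (0,0,11) ...
Target (A=2, B=1, C=1) not in reachable set → no.

Answer: no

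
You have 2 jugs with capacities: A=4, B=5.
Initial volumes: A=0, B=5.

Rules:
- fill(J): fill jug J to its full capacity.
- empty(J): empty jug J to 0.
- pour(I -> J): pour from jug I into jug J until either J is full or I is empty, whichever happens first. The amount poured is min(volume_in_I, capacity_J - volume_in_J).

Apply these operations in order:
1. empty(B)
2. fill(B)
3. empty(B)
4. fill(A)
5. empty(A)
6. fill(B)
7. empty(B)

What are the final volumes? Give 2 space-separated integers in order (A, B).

Step 1: empty(B) -> (A=0 B=0)
Step 2: fill(B) -> (A=0 B=5)
Step 3: empty(B) -> (A=0 B=0)
Step 4: fill(A) -> (A=4 B=0)
Step 5: empty(A) -> (A=0 B=0)
Step 6: fill(B) -> (A=0 B=5)
Step 7: empty(B) -> (A=0 B=0)

Answer: 0 0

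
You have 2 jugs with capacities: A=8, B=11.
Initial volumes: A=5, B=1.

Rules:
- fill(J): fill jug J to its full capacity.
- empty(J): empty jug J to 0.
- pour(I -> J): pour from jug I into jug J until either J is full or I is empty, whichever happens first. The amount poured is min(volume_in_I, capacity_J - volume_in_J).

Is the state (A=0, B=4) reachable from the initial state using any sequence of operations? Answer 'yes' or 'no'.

Answer: yes

Derivation:
BFS from (A=5, B=1):
  1. empty(A) -> (A=0 B=1)
  2. pour(B -> A) -> (A=1 B=0)
  3. fill(B) -> (A=1 B=11)
  4. pour(B -> A) -> (A=8 B=4)
  5. empty(A) -> (A=0 B=4)
Target reached → yes.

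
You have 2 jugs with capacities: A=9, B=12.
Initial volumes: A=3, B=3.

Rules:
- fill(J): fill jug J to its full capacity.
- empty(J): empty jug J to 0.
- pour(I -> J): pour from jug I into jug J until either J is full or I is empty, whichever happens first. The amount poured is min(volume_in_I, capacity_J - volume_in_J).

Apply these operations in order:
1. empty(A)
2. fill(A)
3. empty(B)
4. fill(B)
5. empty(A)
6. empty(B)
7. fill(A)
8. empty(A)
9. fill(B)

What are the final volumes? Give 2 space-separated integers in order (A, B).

Answer: 0 12

Derivation:
Step 1: empty(A) -> (A=0 B=3)
Step 2: fill(A) -> (A=9 B=3)
Step 3: empty(B) -> (A=9 B=0)
Step 4: fill(B) -> (A=9 B=12)
Step 5: empty(A) -> (A=0 B=12)
Step 6: empty(B) -> (A=0 B=0)
Step 7: fill(A) -> (A=9 B=0)
Step 8: empty(A) -> (A=0 B=0)
Step 9: fill(B) -> (A=0 B=12)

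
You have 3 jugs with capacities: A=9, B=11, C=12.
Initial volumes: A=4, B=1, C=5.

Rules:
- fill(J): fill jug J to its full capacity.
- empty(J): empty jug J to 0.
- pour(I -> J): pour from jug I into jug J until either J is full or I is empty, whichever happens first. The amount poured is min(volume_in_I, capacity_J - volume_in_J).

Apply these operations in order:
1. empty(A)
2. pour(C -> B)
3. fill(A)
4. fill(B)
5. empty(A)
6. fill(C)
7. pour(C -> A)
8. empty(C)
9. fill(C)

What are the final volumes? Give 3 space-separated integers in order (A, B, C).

Answer: 9 11 12

Derivation:
Step 1: empty(A) -> (A=0 B=1 C=5)
Step 2: pour(C -> B) -> (A=0 B=6 C=0)
Step 3: fill(A) -> (A=9 B=6 C=0)
Step 4: fill(B) -> (A=9 B=11 C=0)
Step 5: empty(A) -> (A=0 B=11 C=0)
Step 6: fill(C) -> (A=0 B=11 C=12)
Step 7: pour(C -> A) -> (A=9 B=11 C=3)
Step 8: empty(C) -> (A=9 B=11 C=0)
Step 9: fill(C) -> (A=9 B=11 C=12)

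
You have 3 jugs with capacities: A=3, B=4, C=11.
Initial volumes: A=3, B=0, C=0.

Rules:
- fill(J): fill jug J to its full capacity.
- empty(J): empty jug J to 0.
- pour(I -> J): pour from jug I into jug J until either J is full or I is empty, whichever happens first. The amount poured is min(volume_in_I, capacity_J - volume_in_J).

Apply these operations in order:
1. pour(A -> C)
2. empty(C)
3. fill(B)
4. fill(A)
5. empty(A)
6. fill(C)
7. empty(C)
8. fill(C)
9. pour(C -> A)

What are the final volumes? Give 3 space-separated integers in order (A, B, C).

Answer: 3 4 8

Derivation:
Step 1: pour(A -> C) -> (A=0 B=0 C=3)
Step 2: empty(C) -> (A=0 B=0 C=0)
Step 3: fill(B) -> (A=0 B=4 C=0)
Step 4: fill(A) -> (A=3 B=4 C=0)
Step 5: empty(A) -> (A=0 B=4 C=0)
Step 6: fill(C) -> (A=0 B=4 C=11)
Step 7: empty(C) -> (A=0 B=4 C=0)
Step 8: fill(C) -> (A=0 B=4 C=11)
Step 9: pour(C -> A) -> (A=3 B=4 C=8)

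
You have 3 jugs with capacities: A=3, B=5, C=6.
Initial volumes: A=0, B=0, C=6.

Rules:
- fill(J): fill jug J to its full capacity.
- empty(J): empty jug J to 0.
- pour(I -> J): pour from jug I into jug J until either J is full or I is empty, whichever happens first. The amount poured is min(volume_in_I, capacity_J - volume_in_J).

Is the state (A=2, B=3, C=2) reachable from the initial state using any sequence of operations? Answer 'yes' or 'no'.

Answer: no

Derivation:
BFS explored all 128 reachable states.
Reachable set includes: (0,0,0), (0,0,1), (0,0,2), (0,0,3), (0,0,4), (0,0,5), (0,0,6), (0,1,0), (0,1,1), (0,1,2), (0,1,3), (0,1,4) ...
Target (A=2, B=3, C=2) not in reachable set → no.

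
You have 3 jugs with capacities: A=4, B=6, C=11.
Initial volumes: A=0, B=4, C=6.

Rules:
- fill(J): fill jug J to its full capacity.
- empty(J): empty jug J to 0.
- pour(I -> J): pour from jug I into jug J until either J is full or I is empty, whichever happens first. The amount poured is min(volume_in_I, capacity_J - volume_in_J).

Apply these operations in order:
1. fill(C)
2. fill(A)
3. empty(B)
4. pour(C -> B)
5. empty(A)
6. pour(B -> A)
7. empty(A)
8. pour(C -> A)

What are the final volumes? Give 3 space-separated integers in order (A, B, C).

Answer: 4 2 1

Derivation:
Step 1: fill(C) -> (A=0 B=4 C=11)
Step 2: fill(A) -> (A=4 B=4 C=11)
Step 3: empty(B) -> (A=4 B=0 C=11)
Step 4: pour(C -> B) -> (A=4 B=6 C=5)
Step 5: empty(A) -> (A=0 B=6 C=5)
Step 6: pour(B -> A) -> (A=4 B=2 C=5)
Step 7: empty(A) -> (A=0 B=2 C=5)
Step 8: pour(C -> A) -> (A=4 B=2 C=1)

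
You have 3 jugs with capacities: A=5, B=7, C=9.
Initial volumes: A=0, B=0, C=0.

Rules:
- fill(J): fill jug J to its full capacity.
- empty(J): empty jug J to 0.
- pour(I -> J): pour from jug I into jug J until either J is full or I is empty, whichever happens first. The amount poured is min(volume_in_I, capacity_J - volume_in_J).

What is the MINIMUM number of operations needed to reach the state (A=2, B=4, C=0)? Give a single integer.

BFS from (A=0, B=0, C=0). One shortest path:
  1. fill(B) -> (A=0 B=7 C=0)
  2. fill(C) -> (A=0 B=7 C=9)
  3. pour(B -> A) -> (A=5 B=2 C=9)
  4. empty(A) -> (A=0 B=2 C=9)
  5. pour(C -> A) -> (A=5 B=2 C=4)
  6. empty(A) -> (A=0 B=2 C=4)
  7. pour(B -> A) -> (A=2 B=0 C=4)
  8. pour(C -> B) -> (A=2 B=4 C=0)
Reached target in 8 moves.

Answer: 8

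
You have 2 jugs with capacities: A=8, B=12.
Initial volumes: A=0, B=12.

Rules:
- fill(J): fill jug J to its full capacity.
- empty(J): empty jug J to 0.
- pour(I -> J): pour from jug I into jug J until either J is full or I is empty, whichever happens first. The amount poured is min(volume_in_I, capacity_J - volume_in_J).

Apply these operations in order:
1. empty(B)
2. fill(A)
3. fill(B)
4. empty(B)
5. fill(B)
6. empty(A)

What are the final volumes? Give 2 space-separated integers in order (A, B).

Step 1: empty(B) -> (A=0 B=0)
Step 2: fill(A) -> (A=8 B=0)
Step 3: fill(B) -> (A=8 B=12)
Step 4: empty(B) -> (A=8 B=0)
Step 5: fill(B) -> (A=8 B=12)
Step 6: empty(A) -> (A=0 B=12)

Answer: 0 12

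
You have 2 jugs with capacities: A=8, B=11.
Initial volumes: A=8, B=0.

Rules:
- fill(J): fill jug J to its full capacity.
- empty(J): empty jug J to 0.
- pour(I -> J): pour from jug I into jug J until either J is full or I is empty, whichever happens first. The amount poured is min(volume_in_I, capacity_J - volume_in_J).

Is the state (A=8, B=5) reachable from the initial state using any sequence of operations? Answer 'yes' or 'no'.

Answer: yes

Derivation:
BFS from (A=8, B=0):
  1. pour(A -> B) -> (A=0 B=8)
  2. fill(A) -> (A=8 B=8)
  3. pour(A -> B) -> (A=5 B=11)
  4. empty(B) -> (A=5 B=0)
  5. pour(A -> B) -> (A=0 B=5)
  6. fill(A) -> (A=8 B=5)
Target reached → yes.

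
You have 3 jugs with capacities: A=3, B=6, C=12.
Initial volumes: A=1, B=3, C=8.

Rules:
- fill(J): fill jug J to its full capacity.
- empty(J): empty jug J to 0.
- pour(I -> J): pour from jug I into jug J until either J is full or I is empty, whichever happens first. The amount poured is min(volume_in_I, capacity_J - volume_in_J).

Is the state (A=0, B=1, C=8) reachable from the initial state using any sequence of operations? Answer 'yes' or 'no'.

BFS from (A=1, B=3, C=8):
  1. empty(B) -> (A=1 B=0 C=8)
  2. pour(A -> B) -> (A=0 B=1 C=8)
Target reached → yes.

Answer: yes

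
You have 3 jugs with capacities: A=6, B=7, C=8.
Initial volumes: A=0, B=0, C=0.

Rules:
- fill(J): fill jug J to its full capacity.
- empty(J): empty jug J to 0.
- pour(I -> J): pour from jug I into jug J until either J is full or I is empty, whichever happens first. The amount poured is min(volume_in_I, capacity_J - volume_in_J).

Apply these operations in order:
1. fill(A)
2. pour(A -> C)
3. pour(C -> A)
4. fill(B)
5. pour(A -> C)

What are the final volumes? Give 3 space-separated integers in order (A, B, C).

Step 1: fill(A) -> (A=6 B=0 C=0)
Step 2: pour(A -> C) -> (A=0 B=0 C=6)
Step 3: pour(C -> A) -> (A=6 B=0 C=0)
Step 4: fill(B) -> (A=6 B=7 C=0)
Step 5: pour(A -> C) -> (A=0 B=7 C=6)

Answer: 0 7 6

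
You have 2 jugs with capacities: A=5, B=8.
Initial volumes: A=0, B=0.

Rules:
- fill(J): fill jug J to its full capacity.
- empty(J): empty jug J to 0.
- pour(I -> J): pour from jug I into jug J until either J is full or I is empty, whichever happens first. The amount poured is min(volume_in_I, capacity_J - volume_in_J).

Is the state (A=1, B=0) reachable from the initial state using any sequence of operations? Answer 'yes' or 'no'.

Answer: yes

Derivation:
BFS from (A=0, B=0):
  1. fill(B) -> (A=0 B=8)
  2. pour(B -> A) -> (A=5 B=3)
  3. empty(A) -> (A=0 B=3)
  4. pour(B -> A) -> (A=3 B=0)
  5. fill(B) -> (A=3 B=8)
  6. pour(B -> A) -> (A=5 B=6)
  7. empty(A) -> (A=0 B=6)
  8. pour(B -> A) -> (A=5 B=1)
  9. empty(A) -> (A=0 B=1)
  10. pour(B -> A) -> (A=1 B=0)
Target reached → yes.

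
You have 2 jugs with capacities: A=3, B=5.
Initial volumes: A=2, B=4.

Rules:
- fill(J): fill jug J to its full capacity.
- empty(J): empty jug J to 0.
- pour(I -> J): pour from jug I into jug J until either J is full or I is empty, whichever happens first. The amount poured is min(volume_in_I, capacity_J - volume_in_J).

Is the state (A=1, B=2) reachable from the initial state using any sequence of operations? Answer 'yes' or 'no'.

Answer: no

Derivation:
BFS explored all 17 reachable states.
Reachable set includes: (0,0), (0,1), (0,2), (0,3), (0,4), (0,5), (1,0), (1,5), (2,0), (2,4), (2,5), (3,0) ...
Target (A=1, B=2) not in reachable set → no.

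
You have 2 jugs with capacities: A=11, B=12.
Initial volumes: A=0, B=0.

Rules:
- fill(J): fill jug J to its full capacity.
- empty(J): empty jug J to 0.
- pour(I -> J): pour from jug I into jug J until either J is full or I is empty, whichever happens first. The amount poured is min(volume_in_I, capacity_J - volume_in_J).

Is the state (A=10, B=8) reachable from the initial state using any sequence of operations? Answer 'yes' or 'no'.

BFS explored all 46 reachable states.
Reachable set includes: (0,0), (0,1), (0,2), (0,3), (0,4), (0,5), (0,6), (0,7), (0,8), (0,9), (0,10), (0,11) ...
Target (A=10, B=8) not in reachable set → no.

Answer: no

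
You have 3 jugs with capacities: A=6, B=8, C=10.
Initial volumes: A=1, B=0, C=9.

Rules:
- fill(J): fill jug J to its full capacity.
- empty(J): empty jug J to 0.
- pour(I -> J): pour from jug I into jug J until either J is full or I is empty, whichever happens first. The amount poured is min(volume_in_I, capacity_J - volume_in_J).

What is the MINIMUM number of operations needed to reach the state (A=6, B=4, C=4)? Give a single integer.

BFS from (A=1, B=0, C=9). One shortest path:
  1. pour(C -> A) -> (A=6 B=0 C=4)
  2. empty(A) -> (A=0 B=0 C=4)
  3. pour(C -> B) -> (A=0 B=4 C=0)
  4. fill(C) -> (A=0 B=4 C=10)
  5. pour(C -> A) -> (A=6 B=4 C=4)
Reached target in 5 moves.

Answer: 5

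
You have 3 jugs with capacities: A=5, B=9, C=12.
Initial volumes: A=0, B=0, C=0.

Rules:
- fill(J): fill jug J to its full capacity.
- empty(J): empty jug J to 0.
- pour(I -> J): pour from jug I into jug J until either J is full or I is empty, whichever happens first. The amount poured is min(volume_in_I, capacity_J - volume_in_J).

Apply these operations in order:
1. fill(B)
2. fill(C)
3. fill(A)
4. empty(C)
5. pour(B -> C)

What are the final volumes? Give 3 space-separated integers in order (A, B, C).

Answer: 5 0 9

Derivation:
Step 1: fill(B) -> (A=0 B=9 C=0)
Step 2: fill(C) -> (A=0 B=9 C=12)
Step 3: fill(A) -> (A=5 B=9 C=12)
Step 4: empty(C) -> (A=5 B=9 C=0)
Step 5: pour(B -> C) -> (A=5 B=0 C=9)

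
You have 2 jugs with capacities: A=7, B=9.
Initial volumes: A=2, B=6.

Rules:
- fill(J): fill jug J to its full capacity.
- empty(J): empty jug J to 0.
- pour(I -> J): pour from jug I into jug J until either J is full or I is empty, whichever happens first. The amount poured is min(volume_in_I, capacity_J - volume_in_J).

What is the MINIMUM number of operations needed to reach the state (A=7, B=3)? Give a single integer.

BFS from (A=2, B=6). One shortest path:
  1. pour(B -> A) -> (A=7 B=1)
  2. empty(A) -> (A=0 B=1)
  3. pour(B -> A) -> (A=1 B=0)
  4. fill(B) -> (A=1 B=9)
  5. pour(B -> A) -> (A=7 B=3)
Reached target in 5 moves.

Answer: 5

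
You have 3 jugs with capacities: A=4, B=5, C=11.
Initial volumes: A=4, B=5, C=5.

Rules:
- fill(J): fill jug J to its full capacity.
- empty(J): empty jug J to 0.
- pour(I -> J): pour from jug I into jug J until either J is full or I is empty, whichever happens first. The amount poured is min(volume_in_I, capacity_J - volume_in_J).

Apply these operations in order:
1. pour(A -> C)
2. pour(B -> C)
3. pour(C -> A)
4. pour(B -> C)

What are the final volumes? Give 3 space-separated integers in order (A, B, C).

Step 1: pour(A -> C) -> (A=0 B=5 C=9)
Step 2: pour(B -> C) -> (A=0 B=3 C=11)
Step 3: pour(C -> A) -> (A=4 B=3 C=7)
Step 4: pour(B -> C) -> (A=4 B=0 C=10)

Answer: 4 0 10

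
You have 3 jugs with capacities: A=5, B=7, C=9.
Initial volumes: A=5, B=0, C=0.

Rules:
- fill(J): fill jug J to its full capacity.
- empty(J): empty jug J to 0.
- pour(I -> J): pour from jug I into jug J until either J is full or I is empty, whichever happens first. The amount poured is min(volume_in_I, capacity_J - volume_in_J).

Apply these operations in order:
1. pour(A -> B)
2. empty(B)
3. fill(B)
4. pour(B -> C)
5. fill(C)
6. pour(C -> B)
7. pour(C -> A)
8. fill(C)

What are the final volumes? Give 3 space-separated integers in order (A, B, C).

Step 1: pour(A -> B) -> (A=0 B=5 C=0)
Step 2: empty(B) -> (A=0 B=0 C=0)
Step 3: fill(B) -> (A=0 B=7 C=0)
Step 4: pour(B -> C) -> (A=0 B=0 C=7)
Step 5: fill(C) -> (A=0 B=0 C=9)
Step 6: pour(C -> B) -> (A=0 B=7 C=2)
Step 7: pour(C -> A) -> (A=2 B=7 C=0)
Step 8: fill(C) -> (A=2 B=7 C=9)

Answer: 2 7 9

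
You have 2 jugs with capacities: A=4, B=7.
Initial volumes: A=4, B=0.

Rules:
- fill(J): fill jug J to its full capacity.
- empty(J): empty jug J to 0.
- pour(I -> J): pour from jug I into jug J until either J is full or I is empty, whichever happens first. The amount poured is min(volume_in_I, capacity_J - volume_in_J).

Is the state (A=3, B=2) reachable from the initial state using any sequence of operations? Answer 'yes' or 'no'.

BFS explored all 22 reachable states.
Reachable set includes: (0,0), (0,1), (0,2), (0,3), (0,4), (0,5), (0,6), (0,7), (1,0), (1,7), (2,0), (2,7) ...
Target (A=3, B=2) not in reachable set → no.

Answer: no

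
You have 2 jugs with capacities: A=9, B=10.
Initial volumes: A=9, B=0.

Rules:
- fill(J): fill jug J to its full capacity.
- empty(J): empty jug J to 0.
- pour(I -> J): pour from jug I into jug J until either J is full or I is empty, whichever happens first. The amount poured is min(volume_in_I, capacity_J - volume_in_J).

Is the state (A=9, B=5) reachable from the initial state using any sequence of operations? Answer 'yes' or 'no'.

BFS from (A=9, B=0):
  1. pour(A -> B) -> (A=0 B=9)
  2. fill(A) -> (A=9 B=9)
  3. pour(A -> B) -> (A=8 B=10)
  4. empty(B) -> (A=8 B=0)
  5. pour(A -> B) -> (A=0 B=8)
  6. fill(A) -> (A=9 B=8)
  7. pour(A -> B) -> (A=7 B=10)
  8. empty(B) -> (A=7 B=0)
  9. pour(A -> B) -> (A=0 B=7)
  10. fill(A) -> (A=9 B=7)
  11. pour(A -> B) -> (A=6 B=10)
  12. empty(B) -> (A=6 B=0)
  13. pour(A -> B) -> (A=0 B=6)
  14. fill(A) -> (A=9 B=6)
  15. pour(A -> B) -> (A=5 B=10)
  16. empty(B) -> (A=5 B=0)
  17. pour(A -> B) -> (A=0 B=5)
  18. fill(A) -> (A=9 B=5)
Target reached → yes.

Answer: yes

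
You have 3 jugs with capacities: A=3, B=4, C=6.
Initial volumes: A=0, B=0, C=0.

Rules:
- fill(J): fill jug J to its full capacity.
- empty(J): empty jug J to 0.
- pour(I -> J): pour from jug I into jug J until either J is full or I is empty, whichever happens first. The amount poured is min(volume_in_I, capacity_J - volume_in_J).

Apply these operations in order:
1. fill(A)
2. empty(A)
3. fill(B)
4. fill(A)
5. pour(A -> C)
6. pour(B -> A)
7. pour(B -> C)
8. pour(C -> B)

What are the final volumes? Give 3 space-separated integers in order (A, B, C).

Answer: 3 4 0

Derivation:
Step 1: fill(A) -> (A=3 B=0 C=0)
Step 2: empty(A) -> (A=0 B=0 C=0)
Step 3: fill(B) -> (A=0 B=4 C=0)
Step 4: fill(A) -> (A=3 B=4 C=0)
Step 5: pour(A -> C) -> (A=0 B=4 C=3)
Step 6: pour(B -> A) -> (A=3 B=1 C=3)
Step 7: pour(B -> C) -> (A=3 B=0 C=4)
Step 8: pour(C -> B) -> (A=3 B=4 C=0)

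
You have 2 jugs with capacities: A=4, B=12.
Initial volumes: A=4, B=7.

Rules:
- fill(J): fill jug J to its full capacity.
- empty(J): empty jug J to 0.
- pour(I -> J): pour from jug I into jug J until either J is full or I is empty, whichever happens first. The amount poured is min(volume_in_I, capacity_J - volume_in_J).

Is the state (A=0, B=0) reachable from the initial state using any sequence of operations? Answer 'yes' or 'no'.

BFS from (A=4, B=7):
  1. empty(A) -> (A=0 B=7)
  2. empty(B) -> (A=0 B=0)
Target reached → yes.

Answer: yes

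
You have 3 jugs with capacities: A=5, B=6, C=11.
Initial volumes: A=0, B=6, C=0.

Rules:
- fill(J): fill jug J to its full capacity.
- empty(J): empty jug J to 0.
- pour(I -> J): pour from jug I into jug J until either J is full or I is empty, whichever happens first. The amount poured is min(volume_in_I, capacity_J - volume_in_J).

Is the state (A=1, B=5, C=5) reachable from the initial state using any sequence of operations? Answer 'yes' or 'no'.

Answer: no

Derivation:
BFS explored all 304 reachable states.
Reachable set includes: (0,0,0), (0,0,1), (0,0,2), (0,0,3), (0,0,4), (0,0,5), (0,0,6), (0,0,7), (0,0,8), (0,0,9), (0,0,10), (0,0,11) ...
Target (A=1, B=5, C=5) not in reachable set → no.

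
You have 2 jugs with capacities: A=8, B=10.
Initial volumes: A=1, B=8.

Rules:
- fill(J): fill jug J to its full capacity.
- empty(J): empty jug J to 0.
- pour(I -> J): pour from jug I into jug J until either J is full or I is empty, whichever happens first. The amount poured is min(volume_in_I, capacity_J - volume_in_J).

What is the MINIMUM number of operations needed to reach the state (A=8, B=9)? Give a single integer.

BFS from (A=1, B=8). One shortest path:
  1. pour(A -> B) -> (A=0 B=9)
  2. fill(A) -> (A=8 B=9)
Reached target in 2 moves.

Answer: 2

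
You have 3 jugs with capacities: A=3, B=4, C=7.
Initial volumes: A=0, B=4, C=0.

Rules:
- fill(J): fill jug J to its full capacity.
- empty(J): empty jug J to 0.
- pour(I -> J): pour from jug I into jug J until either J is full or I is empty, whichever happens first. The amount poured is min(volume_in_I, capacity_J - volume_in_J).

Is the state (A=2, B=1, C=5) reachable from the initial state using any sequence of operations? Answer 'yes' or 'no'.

BFS explored all 124 reachable states.
Reachable set includes: (0,0,0), (0,0,1), (0,0,2), (0,0,3), (0,0,4), (0,0,5), (0,0,6), (0,0,7), (0,1,0), (0,1,1), (0,1,2), (0,1,3) ...
Target (A=2, B=1, C=5) not in reachable set → no.

Answer: no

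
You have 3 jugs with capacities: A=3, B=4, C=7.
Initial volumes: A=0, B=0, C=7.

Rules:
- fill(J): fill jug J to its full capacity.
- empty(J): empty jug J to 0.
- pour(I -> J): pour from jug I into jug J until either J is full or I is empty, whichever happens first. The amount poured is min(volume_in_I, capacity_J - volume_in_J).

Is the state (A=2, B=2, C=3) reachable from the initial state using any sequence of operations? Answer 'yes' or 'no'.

BFS explored all 124 reachable states.
Reachable set includes: (0,0,0), (0,0,1), (0,0,2), (0,0,3), (0,0,4), (0,0,5), (0,0,6), (0,0,7), (0,1,0), (0,1,1), (0,1,2), (0,1,3) ...
Target (A=2, B=2, C=3) not in reachable set → no.

Answer: no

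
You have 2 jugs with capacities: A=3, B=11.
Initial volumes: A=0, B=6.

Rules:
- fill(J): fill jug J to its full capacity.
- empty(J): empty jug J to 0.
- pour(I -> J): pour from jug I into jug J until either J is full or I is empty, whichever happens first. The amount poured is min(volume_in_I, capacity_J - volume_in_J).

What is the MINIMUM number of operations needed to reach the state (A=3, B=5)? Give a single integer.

Answer: 4

Derivation:
BFS from (A=0, B=6). One shortest path:
  1. fill(B) -> (A=0 B=11)
  2. pour(B -> A) -> (A=3 B=8)
  3. empty(A) -> (A=0 B=8)
  4. pour(B -> A) -> (A=3 B=5)
Reached target in 4 moves.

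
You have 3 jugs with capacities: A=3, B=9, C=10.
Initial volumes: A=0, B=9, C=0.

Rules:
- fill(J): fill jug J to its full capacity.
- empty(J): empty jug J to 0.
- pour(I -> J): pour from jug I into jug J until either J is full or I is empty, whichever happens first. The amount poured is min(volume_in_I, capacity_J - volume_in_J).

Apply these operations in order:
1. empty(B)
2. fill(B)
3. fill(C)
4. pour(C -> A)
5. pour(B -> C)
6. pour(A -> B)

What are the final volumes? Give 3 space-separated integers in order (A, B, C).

Answer: 0 9 10

Derivation:
Step 1: empty(B) -> (A=0 B=0 C=0)
Step 2: fill(B) -> (A=0 B=9 C=0)
Step 3: fill(C) -> (A=0 B=9 C=10)
Step 4: pour(C -> A) -> (A=3 B=9 C=7)
Step 5: pour(B -> C) -> (A=3 B=6 C=10)
Step 6: pour(A -> B) -> (A=0 B=9 C=10)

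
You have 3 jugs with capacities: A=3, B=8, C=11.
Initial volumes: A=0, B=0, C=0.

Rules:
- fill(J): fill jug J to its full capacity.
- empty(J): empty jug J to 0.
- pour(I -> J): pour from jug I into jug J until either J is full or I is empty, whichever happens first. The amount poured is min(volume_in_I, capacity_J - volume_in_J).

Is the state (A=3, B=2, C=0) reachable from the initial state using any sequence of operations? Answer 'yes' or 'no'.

Answer: yes

Derivation:
BFS from (A=0, B=0, C=0):
  1. fill(B) -> (A=0 B=8 C=0)
  2. pour(B -> A) -> (A=3 B=5 C=0)
  3. empty(A) -> (A=0 B=5 C=0)
  4. pour(B -> A) -> (A=3 B=2 C=0)
Target reached → yes.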